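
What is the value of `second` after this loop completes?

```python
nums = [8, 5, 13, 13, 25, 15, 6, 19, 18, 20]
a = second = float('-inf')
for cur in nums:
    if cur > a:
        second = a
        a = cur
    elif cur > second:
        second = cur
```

Second largest (with repeats) in [8, 5, 13, 13, 25, 15, 6, 19, 18, 20]
`second` takes the values: -inf → 5 → 8 → 13 → 15 → 19 → 20

Answer: 20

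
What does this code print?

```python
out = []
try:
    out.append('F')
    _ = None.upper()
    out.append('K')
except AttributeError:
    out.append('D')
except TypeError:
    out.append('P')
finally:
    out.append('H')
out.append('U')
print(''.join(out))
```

Execution trace: 'F' (try body) → 'D' (except AttributeError) → 'H' (finally) → 'U' (after the try/except). Output: FDHU

Answer: FDHU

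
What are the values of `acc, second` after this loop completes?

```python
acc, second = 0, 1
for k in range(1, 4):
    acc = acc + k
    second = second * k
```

Sum and factorial of 1 to 3
`acc, second` takes the values: (0, 1) → (1, 1) → (3, 1) → (3, 2) → (6, 2) → (6, 6)

Answer: 6, 6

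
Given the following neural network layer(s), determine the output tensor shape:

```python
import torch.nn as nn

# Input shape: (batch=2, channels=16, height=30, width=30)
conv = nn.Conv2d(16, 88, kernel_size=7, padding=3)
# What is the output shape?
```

Input: (2, 16, 30, 30) -> Output: (2, 88, 30, 30)

Answer: (2, 88, 30, 30)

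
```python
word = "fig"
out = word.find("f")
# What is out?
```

Trace:
`word = "fig"` → word = 'fig'
`out = word.find("f")` → out = 0
So out = 0

Answer: 0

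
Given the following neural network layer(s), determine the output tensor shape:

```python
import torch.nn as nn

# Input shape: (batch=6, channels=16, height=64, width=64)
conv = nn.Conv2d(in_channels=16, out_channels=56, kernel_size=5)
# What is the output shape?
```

Input: (6, 16, 64, 64) -> Output: (6, 56, 60, 60)

Answer: (6, 56, 60, 60)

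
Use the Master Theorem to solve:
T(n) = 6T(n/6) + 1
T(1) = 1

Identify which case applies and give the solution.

a=6, b=6, f(n)=1. log_6(6) = 1. Since c=0 < 1, Case 1 applies: T(n) = Θ(n^log_b(a)) = O(n).

Answer: O(n) - Case 1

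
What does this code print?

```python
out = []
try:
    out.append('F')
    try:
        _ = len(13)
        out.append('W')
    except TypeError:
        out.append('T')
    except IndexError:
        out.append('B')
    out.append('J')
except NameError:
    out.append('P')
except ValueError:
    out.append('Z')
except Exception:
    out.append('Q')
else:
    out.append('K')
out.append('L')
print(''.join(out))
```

Execution trace: 'F' (try body) → 'T' (inner except TypeError) → 'J' (try body, no exception) → 'K' (else) → 'L' (after the try/except). Output: FTJKL

Answer: FTJKL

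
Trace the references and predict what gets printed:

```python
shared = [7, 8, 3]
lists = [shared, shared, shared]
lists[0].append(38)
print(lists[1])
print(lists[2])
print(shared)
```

Key concept: list of same reference.
Step by step:
`shared = [7, 8, 3]` → shared = [7, 8, 3]
`lists = [shared, shared, shared]` → lists = [[7, 8, 3], [7, 8, 3], [7, 8, 3]]
`lists[0].append(38)` → shared = [7, 8, 3, 38]; lists = [[7, 8, 3, 38], [7, 8, 3, 38], [7, 8, 3, 38]]
`print(lists[1])` → prints [7, 8, 3, 38]
`print(lists[2])` → prints [7, 8, 3, 38]
`print(shared)` → prints [7, 8, 3, 38]

Answer:
[7, 8, 3, 38]
[7, 8, 3, 38]
[7, 8, 3, 38]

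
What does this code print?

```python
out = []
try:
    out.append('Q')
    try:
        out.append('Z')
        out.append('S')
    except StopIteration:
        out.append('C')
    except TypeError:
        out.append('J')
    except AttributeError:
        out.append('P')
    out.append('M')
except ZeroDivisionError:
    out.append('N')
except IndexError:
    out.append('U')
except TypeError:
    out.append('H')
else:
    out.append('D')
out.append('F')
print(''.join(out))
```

Execution trace: 'Q' (try body) → 'Z' (inner try body) → 'S' (inner try body, no exception) → 'M' (try body, no exception) → 'D' (else) → 'F' (after the try/except). Output: QZSMDF

Answer: QZSMDF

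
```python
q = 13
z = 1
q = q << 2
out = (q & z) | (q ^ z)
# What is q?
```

Trace:
`q = 13` → q = 13
`z = 1` → z = 1
`q = q << 2` → q = 52
`out = (q & z) | (q ^ z)` → out = 53
So q = 52

Answer: 52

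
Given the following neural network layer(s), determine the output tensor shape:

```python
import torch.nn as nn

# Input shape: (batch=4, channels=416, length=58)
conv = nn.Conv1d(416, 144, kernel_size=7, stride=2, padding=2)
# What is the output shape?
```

Input: (4, 416, 58) -> Output: (4, 144, 28)

Answer: (4, 144, 28)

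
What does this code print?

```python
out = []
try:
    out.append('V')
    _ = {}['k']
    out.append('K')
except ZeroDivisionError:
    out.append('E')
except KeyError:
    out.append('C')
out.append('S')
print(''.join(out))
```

Execution trace: 'V' (try body) → 'C' (except KeyError) → 'S' (after the try/except). Output: VCS

Answer: VCS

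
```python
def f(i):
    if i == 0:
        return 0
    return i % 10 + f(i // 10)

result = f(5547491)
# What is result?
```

Sum of digits of 5547491: 1 + 9 + 4 + 7 + 4 + 5 + 5 = 35

Answer: 35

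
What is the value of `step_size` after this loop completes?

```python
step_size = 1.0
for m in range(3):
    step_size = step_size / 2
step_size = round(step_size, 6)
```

Halving LR 3 times: 1 / 2^3
`step_size` takes the values: 1.0 → 0.5 → 0.25 → 0.125

Answer: 0.125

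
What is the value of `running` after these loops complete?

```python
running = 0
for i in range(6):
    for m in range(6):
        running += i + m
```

Sum of all i+m for i,m in 6x6
`running` takes the values: 0 → 1 → 3 → 6 → 10 → 15 → 16 → 18 → 21 → 25 → 30 → 36 → 38 → 41 → 45 → 50 → 56 → 63 → 66 → 70 → 75 → 81 → 88 → 96 → 100 → 105 → 111 → 118 → 126 → 135 → 140 → 146 → 153 → 161 → 170 → 180

Answer: 180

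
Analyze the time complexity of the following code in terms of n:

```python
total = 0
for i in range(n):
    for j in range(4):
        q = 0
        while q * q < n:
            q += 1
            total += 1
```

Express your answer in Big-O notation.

Each loop level contributes: n × 1 × √n. Multiplying the contributions gives O(n√n).

Answer: O(n√n)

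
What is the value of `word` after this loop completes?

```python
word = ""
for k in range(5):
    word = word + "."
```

Repeat '.' 5 times
`word` takes the values: "" → "." → ".." → "..." → "...." → "....."

Answer: "....."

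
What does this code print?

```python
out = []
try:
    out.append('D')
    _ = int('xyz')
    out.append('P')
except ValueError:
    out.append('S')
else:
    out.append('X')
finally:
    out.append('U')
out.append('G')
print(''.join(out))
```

Execution trace: 'D' (try body) → 'S' (except ValueError) → 'U' (finally) → 'G' (after the try/except). Output: DSUG

Answer: DSUG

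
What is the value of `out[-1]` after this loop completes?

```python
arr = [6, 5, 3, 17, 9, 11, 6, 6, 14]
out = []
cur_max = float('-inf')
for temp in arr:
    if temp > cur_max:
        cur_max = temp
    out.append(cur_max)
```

Running max ends at 17
`out` takes the values: [] → [6] → [6, 6] → [6, 6, 6] → [6, 6, 6, 17] → [6, 6, 6, 17, 17] → [6, 6, 6, 17, 17, 17] → [6, 6, 6, 17, 17, 17, 17] → [6, 6, 6, 17, 17, 17, 17, 17] → [6, 6, 6, 17, 17, 17, 17, 17, 17]
So `out[-1]` = 17

Answer: 17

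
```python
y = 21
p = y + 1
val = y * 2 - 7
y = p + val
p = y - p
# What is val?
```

Trace:
`y = 21` → y = 21
`p = y + 1` → p = 22
`val = y * 2 - 7` → val = 35
`y = p + val` → y = 57
`p = y - p` → p = 35
So val = 35

Answer: 35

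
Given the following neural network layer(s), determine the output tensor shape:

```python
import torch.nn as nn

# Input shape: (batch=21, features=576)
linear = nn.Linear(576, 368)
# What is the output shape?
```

Input: (21, 576) -> Output: (21, 368)

Answer: (21, 368)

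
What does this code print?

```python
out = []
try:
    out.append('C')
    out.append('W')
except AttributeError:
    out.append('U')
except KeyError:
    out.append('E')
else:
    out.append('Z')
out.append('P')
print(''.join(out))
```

Execution trace: 'C' (try body) → 'W' (try body, no exception) → 'Z' (else) → 'P' (after the try/except). Output: CWZP

Answer: CWZP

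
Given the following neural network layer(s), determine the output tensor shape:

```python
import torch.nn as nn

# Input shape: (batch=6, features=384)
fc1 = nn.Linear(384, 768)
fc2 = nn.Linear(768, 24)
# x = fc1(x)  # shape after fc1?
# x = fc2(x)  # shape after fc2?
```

Input: (6, 384) -> after fc1: (6, 768) -> Output: (6, 24)

Answer: (6, 24)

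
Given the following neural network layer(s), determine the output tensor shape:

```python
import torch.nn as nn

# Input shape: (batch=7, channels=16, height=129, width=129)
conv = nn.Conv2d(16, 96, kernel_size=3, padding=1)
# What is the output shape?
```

Input: (7, 16, 129, 129) -> Output: (7, 96, 129, 129)

Answer: (7, 96, 129, 129)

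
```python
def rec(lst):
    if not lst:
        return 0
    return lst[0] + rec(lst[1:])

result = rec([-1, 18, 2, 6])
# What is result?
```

(-1) + 18 + 2 + 6 + 0 = 25

Answer: 25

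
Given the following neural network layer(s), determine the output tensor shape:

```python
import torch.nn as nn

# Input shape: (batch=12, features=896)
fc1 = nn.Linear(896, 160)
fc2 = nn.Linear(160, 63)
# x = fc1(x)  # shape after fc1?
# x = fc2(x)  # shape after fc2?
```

Input: (12, 896) -> after fc1: (12, 160) -> Output: (12, 63)

Answer: (12, 63)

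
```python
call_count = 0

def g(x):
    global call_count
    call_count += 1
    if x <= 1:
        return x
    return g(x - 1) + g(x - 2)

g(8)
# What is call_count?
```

Calls(x) = 1 + Calls(x-1) + Calls(x-2); Calls(0)=Calls(1)=1. For x=8 this gives 67.

Answer: 67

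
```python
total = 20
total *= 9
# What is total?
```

Trace:
`total = 20` → total = 20
`total *= 9` → total = 180
So total = 180

Answer: 180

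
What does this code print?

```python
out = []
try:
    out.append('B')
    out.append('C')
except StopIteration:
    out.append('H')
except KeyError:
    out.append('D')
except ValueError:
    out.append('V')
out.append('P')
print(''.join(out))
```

Execution trace: 'B' (try body) → 'C' (try body, no exception) → 'P' (after the try/except). Output: BCP

Answer: BCP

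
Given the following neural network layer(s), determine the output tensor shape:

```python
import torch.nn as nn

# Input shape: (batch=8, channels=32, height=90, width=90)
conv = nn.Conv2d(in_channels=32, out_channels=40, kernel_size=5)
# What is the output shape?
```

Input: (8, 32, 90, 90) -> Output: (8, 40, 86, 86)

Answer: (8, 40, 86, 86)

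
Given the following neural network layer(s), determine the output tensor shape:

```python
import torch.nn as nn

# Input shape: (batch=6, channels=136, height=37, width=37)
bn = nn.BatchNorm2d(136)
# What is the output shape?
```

Input: (6, 136, 37, 37) -> Output: (6, 136, 37, 37)

Answer: (6, 136, 37, 37)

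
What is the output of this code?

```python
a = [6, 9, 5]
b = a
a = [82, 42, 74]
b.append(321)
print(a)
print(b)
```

Key concept: rebinding vs mutation: a is rebound to a new list, b still points at the original.
Step by step:
`a = [6, 9, 5]` → a = [6, 9, 5]
`b = a` → b = [6, 9, 5] (same object as a)
`a = [82, 42, 74]` → a = [82, 42, 74]
`b.append(321)` → b = [6, 9, 5, 321]
`print(a)` → prints [82, 42, 74]
`print(b)` → prints [6, 9, 5, 321]

Answer:
[82, 42, 74]
[6, 9, 5, 321]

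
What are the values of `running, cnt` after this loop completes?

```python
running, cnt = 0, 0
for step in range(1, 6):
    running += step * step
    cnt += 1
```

Sum of squares and count
`running, cnt` takes the values: (0, 0) → (1, 0) → (1, 1) → (5, 1) → (5, 2) → (14, 2) → (14, 3) → (30, 3) → (30, 4) → (55, 4) → (55, 5)

Answer: 55, 5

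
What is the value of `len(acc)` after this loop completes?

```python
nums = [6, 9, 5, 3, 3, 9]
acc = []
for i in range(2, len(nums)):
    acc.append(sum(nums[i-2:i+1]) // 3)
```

Number of 3-element averages
`acc` takes the values: [] → [6] → [6, 5] → [6, 5, 3] → [6, 5, 3, 5]
So `len(acc)` = 4

Answer: 4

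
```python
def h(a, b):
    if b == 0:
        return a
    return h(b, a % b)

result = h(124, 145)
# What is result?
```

h(124, 145) -> h(145, 124) -> h(124, 21) -> h(21, 19) -> h(19, 2) -> h(2, 1) -> h(1, 0) -> 1

Answer: 1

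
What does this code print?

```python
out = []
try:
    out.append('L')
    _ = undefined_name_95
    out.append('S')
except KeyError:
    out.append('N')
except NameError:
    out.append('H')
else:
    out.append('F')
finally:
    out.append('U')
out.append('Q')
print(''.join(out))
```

Execution trace: 'L' (try body) → 'H' (except NameError) → 'U' (finally) → 'Q' (after the try/except). Output: LHUQ

Answer: LHUQ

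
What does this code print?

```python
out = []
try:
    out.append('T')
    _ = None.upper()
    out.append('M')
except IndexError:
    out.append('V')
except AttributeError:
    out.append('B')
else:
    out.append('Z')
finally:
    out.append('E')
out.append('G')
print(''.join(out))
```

Execution trace: 'T' (try body) → 'B' (except AttributeError) → 'E' (finally) → 'G' (after the try/except). Output: TBEG

Answer: TBEG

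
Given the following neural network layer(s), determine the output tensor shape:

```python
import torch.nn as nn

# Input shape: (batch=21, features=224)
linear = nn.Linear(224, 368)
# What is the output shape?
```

Input: (21, 224) -> Output: (21, 368)

Answer: (21, 368)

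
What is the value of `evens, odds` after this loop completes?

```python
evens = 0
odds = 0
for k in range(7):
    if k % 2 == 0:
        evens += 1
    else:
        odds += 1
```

Count evens and odds in range(7)
`evens, odds` takes the values: (0, 0) → (1, 0) → (1, 1) → (2, 1) → (2, 2) → (3, 2) → (3, 3) → (4, 3)

Answer: 4, 3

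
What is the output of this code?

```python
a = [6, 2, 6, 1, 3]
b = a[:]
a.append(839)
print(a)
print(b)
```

Key concept: slice [:] creates copy.
Step by step:
`a = [6, 2, 6, 1, 3]` → a = [6, 2, 6, 1, 3]
`b = a[:]` → b = [6, 2, 6, 1, 3]
`a.append(839)` → a = [6, 2, 6, 1, 3, 839]
`print(a)` → prints [6, 2, 6, 1, 3, 839]
`print(b)` → prints [6, 2, 6, 1, 3]

Answer:
[6, 2, 6, 1, 3, 839]
[6, 2, 6, 1, 3]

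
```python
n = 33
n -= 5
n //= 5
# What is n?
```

Trace:
`n = 33` → n = 33
`n -= 5` → n = 28
`n //= 5` → n = 5
So n = 5

Answer: 5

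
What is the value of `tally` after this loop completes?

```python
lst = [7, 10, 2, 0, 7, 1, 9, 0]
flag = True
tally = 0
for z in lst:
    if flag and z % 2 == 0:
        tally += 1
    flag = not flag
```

Count even values at even positions
`tally` takes the values: 0 → 1

Answer: 1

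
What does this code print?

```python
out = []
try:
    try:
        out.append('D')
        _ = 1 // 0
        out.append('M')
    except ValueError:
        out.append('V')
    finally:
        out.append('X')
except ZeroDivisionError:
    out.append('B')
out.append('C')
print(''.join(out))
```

Execution trace: 'D' (inner try body) → 'X' (inner finally) → 'B' (outer except ZeroDivisionError) → 'C' (after the try/except). Output: DXBC

Answer: DXBC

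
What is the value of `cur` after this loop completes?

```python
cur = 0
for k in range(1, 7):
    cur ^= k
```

XOR of 1 to 6
`cur` takes the values: 0 → 1 → 3 → 0 → 4 → 1 → 7

Answer: 7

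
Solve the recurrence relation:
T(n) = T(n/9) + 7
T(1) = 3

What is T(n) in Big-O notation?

Each step divides n by 9 and adds 7. After log_9(n) steps we reach T(1)=3. So T(n) = 7·log_9(n) + 3 = O(log n).

Answer: O(log n)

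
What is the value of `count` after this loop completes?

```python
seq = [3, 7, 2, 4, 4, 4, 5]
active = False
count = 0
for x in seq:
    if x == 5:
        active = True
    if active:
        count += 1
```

Count elements after first 5 in [3, 7, 2, 4, 4, 4, 5]
`count` takes the values: 0 → 1

Answer: 1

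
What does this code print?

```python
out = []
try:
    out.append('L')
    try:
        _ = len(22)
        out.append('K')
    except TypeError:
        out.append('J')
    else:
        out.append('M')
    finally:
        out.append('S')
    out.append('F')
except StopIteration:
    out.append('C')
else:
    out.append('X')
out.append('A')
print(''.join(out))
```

Execution trace: 'L' (try body) → 'J' (inner except TypeError) → 'S' (inner finally) → 'F' (try body, no exception) → 'X' (else) → 'A' (after the try/except). Output: LJSFXA

Answer: LJSFXA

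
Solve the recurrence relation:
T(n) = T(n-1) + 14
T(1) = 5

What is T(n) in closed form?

Unrolling: T(n) = T(1) + 14·(n-1) = 5 + 14(n-1) = 14n - 9.

Answer: T(n) = 14n - 9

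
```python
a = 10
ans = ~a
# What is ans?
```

Trace:
`a = 10` → a = 10
`ans = ~a` → ans = -11
So ans = -11

Answer: -11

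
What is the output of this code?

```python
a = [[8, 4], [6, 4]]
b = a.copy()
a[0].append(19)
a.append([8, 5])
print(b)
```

Key concept: shallow copy with nested lists.
Step by step:
`a = [[8, 4], [6, 4]]` → a = [[8, 4], [6, 4]]
`b = a.copy()` → b = [[8, 4], [6, 4]]
`a[0].append(19)` → a = [[8, 4, 19], [6, 4]]; b = [[8, 4, 19], [6, 4]]
`a.append([8, 5])` → a = [[8, 4, 19], [6, 4], [8, 5]]
`print(b)` → prints [[8, 4, 19], [6, 4]]

Answer: [[8, 4, 19], [6, 4]]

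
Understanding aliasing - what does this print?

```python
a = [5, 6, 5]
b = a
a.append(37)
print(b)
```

Key concept: basic list aliasing.
Step by step:
`a = [5, 6, 5]` → a = [5, 6, 5]
`b = a` → b = [5, 6, 5] (same object as a)
`a.append(37)` → a = [5, 6, 5, 37] (same object as b); b = [5, 6, 5, 37] (same object as a)
`print(b)` → prints [5, 6, 5, 37]

Answer: [5, 6, 5, 37]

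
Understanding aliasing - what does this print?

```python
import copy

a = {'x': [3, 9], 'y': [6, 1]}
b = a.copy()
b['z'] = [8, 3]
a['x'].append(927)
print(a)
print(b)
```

Key concept: shallow copy of dict with mutable values.
Step by step:
`a = {'x': [3, 9], 'y': [6, 1]}` → a = {'x': [3, 9], 'y': [6, 1]}
`b = a.copy()` → b = {'x': [3, 9], 'y': [6, 1]}
`b['z'] = [8, 3]` → b = {'x': [3, 9], 'y': [6, 1], 'z': [8, 3]}
`a['x'].append(927)` → a = {'x': [3, 9, 927], 'y': [6, 1]}; b = {'x': [3, 9, 927], 'y': [6, 1], 'z': [8, 3]}
`print(a)` → prints {'x': [3, 9, 927], 'y': [6, 1]}
`print(b)` → prints {'x': [3, 9, 927], 'y': [6, 1], 'z': [8, 3]}

Answer:
{'x': [3, 9, 927], 'y': [6, 1]}
{'x': [3, 9, 927], 'y': [6, 1], 'z': [8, 3]}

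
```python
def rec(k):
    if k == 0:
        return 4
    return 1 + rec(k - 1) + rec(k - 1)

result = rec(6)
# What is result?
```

rec(k) = 1 + 2·rec(k-1), rec(0)=4. Closed form: (4+1)·2^6 - 1 = 319.

Answer: 319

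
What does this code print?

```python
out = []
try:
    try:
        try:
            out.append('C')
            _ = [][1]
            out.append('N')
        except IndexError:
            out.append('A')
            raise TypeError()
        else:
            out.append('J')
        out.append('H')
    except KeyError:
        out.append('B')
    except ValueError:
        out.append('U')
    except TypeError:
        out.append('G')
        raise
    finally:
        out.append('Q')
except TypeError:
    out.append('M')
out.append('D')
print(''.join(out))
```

Execution trace: 'C' (inner try body) → 'A' (inner except IndexError) → 'G' (except TypeError) → 'Q' (finally) → 'M' (outer except TypeError) → 'D' (after the try/except). Output: CAGQMD

Answer: CAGQMD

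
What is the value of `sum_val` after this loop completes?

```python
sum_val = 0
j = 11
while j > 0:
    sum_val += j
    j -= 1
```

Sum 11 down to 1
`sum_val` takes the values: 0 → 11 → 21 → 30 → 38 → 45 → 51 → 56 → 60 → 63 → 65 → 66

Answer: 66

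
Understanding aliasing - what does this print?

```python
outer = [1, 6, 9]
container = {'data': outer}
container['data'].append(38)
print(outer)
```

Key concept: dict holds reference to list.
Step by step:
`outer = [1, 6, 9]` → outer = [1, 6, 9]
`container = {'data': outer}` → container = {'data': [1, 6, 9]}
`container['data'].append(38)` → outer = [1, 6, 9, 38]; container = {'data': [1, 6, 9, 38]}
`print(outer)` → prints [1, 6, 9, 38]

Answer: [1, 6, 9, 38]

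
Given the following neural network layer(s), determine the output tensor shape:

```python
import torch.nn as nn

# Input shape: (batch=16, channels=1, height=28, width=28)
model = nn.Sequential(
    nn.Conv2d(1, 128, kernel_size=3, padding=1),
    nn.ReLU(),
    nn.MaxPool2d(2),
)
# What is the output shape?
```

Input: (16, 1, 28, 28) -> after Conv2d: (16, 128, 28, 28) -> after ReLU: (16, 128, 28, 28) -> Output: (16, 128, 14, 14)

Answer: (16, 128, 14, 14)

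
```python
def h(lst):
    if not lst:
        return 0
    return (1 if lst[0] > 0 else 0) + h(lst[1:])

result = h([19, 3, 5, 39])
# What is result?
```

Count of positive elements in [19, 3, 5, 39] = 4

Answer: 4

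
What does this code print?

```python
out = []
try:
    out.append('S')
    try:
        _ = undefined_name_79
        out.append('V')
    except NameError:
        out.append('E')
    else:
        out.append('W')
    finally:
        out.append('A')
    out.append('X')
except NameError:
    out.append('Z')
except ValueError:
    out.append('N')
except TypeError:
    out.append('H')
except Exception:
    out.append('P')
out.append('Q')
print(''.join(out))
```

Execution trace: 'S' (try body) → 'E' (inner except NameError) → 'A' (inner finally) → 'X' (try body, no exception) → 'Q' (after the try/except). Output: SEAXQ

Answer: SEAXQ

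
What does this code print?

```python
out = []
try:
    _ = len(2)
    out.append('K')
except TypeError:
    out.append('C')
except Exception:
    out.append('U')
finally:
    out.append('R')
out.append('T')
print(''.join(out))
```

Execution trace: 'C' (except TypeError) → 'R' (finally) → 'T' (after the try/except). Output: CRT

Answer: CRT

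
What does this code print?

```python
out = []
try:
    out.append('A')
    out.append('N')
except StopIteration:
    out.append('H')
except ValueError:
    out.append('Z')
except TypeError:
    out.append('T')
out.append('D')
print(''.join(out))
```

Execution trace: 'A' (try body) → 'N' (try body, no exception) → 'D' (after the try/except). Output: AND

Answer: AND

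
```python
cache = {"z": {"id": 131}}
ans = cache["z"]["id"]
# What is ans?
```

Trace:
`cache = {"z": {"id": 131}}` → cache = {'z': {'id': 131}}
`ans = cache["z"]["id"]` → ans = 131
So ans = 131

Answer: 131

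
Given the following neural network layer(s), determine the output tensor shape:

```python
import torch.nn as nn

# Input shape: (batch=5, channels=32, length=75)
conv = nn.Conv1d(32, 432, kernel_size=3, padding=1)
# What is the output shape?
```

Input: (5, 32, 75) -> Output: (5, 432, 75)

Answer: (5, 432, 75)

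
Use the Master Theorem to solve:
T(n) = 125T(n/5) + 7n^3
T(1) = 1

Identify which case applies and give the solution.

a=125, b=5, f(n)=7n^3. log_5(125) = 3. Since c=3 = 3, Case 2 applies: T(n) = Θ(n^log_b(a) · log n) = O(n^3 log n).

Answer: O(n^3 log n) - Case 2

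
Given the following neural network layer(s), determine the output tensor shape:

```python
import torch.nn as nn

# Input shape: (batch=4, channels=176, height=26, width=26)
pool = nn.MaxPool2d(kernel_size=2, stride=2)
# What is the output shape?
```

Input: (4, 176, 26, 26) -> Output: (4, 176, 13, 13)

Answer: (4, 176, 13, 13)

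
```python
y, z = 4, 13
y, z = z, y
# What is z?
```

Trace:
`y, z = 4, 13` → y = 4; z = 13
`y, z = z, y` → y = 13; z = 4
So z = 4

Answer: 4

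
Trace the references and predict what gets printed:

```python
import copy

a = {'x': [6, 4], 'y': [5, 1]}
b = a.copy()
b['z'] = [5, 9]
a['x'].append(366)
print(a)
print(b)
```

Key concept: shallow copy of dict with mutable values.
Step by step:
`a = {'x': [6, 4], 'y': [5, 1]}` → a = {'x': [6, 4], 'y': [5, 1]}
`b = a.copy()` → b = {'x': [6, 4], 'y': [5, 1]}
`b['z'] = [5, 9]` → b = {'x': [6, 4], 'y': [5, 1], 'z': [5, 9]}
`a['x'].append(366)` → a = {'x': [6, 4, 366], 'y': [5, 1]}; b = {'x': [6, 4, 366], 'y': [5, 1], 'z': [5, 9]}
`print(a)` → prints {'x': [6, 4, 366], 'y': [5, 1]}
`print(b)` → prints {'x': [6, 4, 366], 'y': [5, 1], 'z': [5, 9]}

Answer:
{'x': [6, 4, 366], 'y': [5, 1]}
{'x': [6, 4, 366], 'y': [5, 1], 'z': [5, 9]}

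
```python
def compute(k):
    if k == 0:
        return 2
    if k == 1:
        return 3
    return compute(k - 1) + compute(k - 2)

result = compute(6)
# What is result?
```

Build up from base cases: compute(0)=2, compute(1)=3, compute(2)=5, compute(3)=8, compute(4)=13, compute(5)=21, compute(6)=34

Answer: 34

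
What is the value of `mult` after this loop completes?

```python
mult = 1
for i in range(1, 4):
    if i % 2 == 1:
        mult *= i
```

Product of odd numbers 1 to 3
`mult` takes the values: 1 → 3

Answer: 3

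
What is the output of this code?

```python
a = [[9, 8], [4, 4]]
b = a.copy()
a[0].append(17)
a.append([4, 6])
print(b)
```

Key concept: shallow copy with nested lists.
Step by step:
`a = [[9, 8], [4, 4]]` → a = [[9, 8], [4, 4]]
`b = a.copy()` → b = [[9, 8], [4, 4]]
`a[0].append(17)` → a = [[9, 8, 17], [4, 4]]; b = [[9, 8, 17], [4, 4]]
`a.append([4, 6])` → a = [[9, 8, 17], [4, 4], [4, 6]]
`print(b)` → prints [[9, 8, 17], [4, 4]]

Answer: [[9, 8, 17], [4, 4]]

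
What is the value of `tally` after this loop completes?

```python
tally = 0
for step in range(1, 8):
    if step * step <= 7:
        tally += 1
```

Count numbers where step² ≤ 7
`tally` takes the values: 0 → 1 → 2

Answer: 2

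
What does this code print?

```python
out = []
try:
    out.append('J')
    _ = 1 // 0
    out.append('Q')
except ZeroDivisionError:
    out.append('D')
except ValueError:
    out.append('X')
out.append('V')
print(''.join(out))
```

Execution trace: 'J' (try body) → 'D' (except ZeroDivisionError) → 'V' (after the try/except). Output: JDV

Answer: JDV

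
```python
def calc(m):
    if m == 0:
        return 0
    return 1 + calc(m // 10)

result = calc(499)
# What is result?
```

Count of digits of 499: 3

Answer: 3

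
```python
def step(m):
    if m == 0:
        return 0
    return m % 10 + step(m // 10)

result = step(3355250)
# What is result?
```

Sum of digits of 3355250: 0 + 5 + 2 + 5 + 5 + 3 + 3 = 23

Answer: 23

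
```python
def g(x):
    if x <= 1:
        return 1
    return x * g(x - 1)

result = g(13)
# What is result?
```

g(13) = 13 * 12 * 11 * 10 * 9 * 8 * 7 * 6 * 5 * 4 * 3 * 2 * 1 = 6227020800

Answer: 6227020800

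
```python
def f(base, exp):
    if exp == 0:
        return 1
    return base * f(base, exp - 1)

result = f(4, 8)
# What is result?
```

f(4, 8) = 4 * 4 * 4 * 4 * 4 * 4 * 4 * 4 = 65536

Answer: 65536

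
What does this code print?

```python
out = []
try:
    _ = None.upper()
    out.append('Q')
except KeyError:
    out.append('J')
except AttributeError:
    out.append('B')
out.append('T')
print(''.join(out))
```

Execution trace: 'B' (except AttributeError) → 'T' (after the try/except). Output: BT

Answer: BT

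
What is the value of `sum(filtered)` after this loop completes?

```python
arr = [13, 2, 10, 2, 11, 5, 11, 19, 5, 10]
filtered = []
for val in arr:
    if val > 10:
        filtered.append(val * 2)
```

Sum of doubled values > 10
`filtered` takes the values: [] → [26] → [26, 22] → [26, 22, 22] → [26, 22, 22, 38]
So `sum(filtered)` = 108

Answer: 108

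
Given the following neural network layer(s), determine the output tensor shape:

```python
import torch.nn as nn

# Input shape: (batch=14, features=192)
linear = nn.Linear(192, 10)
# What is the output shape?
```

Input: (14, 192) -> Output: (14, 10)

Answer: (14, 10)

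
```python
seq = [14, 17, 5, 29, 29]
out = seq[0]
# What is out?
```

Trace:
`seq = [14, 17, 5, 29, 29]` → seq = [14, 17, 5, 29, 29]
`out = seq[0]` → out = 14
So out = 14

Answer: 14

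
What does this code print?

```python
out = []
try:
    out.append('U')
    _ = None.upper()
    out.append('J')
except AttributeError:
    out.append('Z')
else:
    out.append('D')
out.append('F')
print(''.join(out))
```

Execution trace: 'U' (try body) → 'Z' (except AttributeError) → 'F' (after the try/except). Output: UZF

Answer: UZF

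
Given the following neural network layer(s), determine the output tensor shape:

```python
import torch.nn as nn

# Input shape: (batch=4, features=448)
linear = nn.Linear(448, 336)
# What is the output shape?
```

Input: (4, 448) -> Output: (4, 336)

Answer: (4, 336)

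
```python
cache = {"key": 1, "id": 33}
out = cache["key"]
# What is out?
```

Trace:
`cache = {"key": 1, "id": 33}` → cache = {'key': 1, 'id': 33}
`out = cache["key"]` → out = 1
So out = 1

Answer: 1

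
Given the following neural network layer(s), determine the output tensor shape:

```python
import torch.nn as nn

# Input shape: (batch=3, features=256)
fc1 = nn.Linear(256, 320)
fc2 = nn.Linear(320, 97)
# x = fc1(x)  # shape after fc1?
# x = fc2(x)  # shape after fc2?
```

Input: (3, 256) -> after fc1: (3, 320) -> Output: (3, 97)

Answer: (3, 97)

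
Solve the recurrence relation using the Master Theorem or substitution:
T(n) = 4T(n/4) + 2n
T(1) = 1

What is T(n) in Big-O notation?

By Master Theorem: a=4, b=4, f(n)=2n. Since log_4(4) = 1 and f(n) = Θ(n^1), Case 2 applies. T(n) = O(n log n).

Answer: O(n log n)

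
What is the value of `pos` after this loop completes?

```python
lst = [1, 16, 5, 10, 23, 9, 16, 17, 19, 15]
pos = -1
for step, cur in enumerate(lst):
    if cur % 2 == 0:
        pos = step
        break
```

First even number index in [1, 16, 5, 10, 23, 9, 16, 17, 19, 15]
`pos` takes the values: -1 → 1

Answer: 1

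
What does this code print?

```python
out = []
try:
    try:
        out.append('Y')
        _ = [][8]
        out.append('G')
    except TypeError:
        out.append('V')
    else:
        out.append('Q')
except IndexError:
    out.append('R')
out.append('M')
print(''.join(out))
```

Execution trace: 'Y' (try body) → 'R' (outer except IndexError) → 'M' (after the try/except). Output: YRM

Answer: YRM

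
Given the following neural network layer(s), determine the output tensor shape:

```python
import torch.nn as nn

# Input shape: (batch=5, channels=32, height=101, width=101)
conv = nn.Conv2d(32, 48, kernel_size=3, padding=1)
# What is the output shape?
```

Input: (5, 32, 101, 101) -> Output: (5, 48, 101, 101)

Answer: (5, 48, 101, 101)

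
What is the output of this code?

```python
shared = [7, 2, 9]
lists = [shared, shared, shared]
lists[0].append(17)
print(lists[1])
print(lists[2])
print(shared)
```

Key concept: list of same reference.
Step by step:
`shared = [7, 2, 9]` → shared = [7, 2, 9]
`lists = [shared, shared, shared]` → lists = [[7, 2, 9], [7, 2, 9], [7, 2, 9]]
`lists[0].append(17)` → shared = [7, 2, 9, 17]; lists = [[7, 2, 9, 17], [7, 2, 9, 17], [7, 2, 9, 17]]
`print(lists[1])` → prints [7, 2, 9, 17]
`print(lists[2])` → prints [7, 2, 9, 17]
`print(shared)` → prints [7, 2, 9, 17]

Answer:
[7, 2, 9, 17]
[7, 2, 9, 17]
[7, 2, 9, 17]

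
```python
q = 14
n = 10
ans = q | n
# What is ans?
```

Trace:
`q = 14` → q = 14
`n = 10` → n = 10
`ans = q | n` → ans = 14
So ans = 14

Answer: 14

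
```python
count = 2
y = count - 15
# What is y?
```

Trace:
`count = 2` → count = 2
`y = count - 15` → y = -13
So y = -13

Answer: -13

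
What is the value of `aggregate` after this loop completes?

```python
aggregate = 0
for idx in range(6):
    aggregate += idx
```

Sum of 0 to 5 = 15
`aggregate` takes the values: 0 → 1 → 3 → 6 → 10 → 15

Answer: 15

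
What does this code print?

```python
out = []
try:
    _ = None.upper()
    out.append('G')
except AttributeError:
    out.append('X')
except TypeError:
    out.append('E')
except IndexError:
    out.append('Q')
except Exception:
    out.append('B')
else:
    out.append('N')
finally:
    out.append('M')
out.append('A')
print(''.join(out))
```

Execution trace: 'X' (except AttributeError) → 'M' (finally) → 'A' (after the try/except). Output: XMA

Answer: XMA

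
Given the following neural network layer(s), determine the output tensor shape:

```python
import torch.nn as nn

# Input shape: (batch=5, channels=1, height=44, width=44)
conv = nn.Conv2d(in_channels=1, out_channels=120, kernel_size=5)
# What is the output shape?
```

Input: (5, 1, 44, 44) -> Output: (5, 120, 40, 40)

Answer: (5, 120, 40, 40)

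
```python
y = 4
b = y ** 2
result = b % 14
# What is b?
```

Trace:
`y = 4` → y = 4
`b = y ** 2` → b = 16
`result = b % 14` → result = 2
So b = 16

Answer: 16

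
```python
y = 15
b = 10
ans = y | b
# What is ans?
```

Trace:
`y = 15` → y = 15
`b = 10` → b = 10
`ans = y | b` → ans = 15
So ans = 15

Answer: 15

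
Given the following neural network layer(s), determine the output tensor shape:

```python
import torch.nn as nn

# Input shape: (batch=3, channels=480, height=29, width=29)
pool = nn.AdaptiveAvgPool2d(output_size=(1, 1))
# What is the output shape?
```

Input: (3, 480, 29, 29) -> Output: (3, 480, 1, 1)

Answer: (3, 480, 1, 1)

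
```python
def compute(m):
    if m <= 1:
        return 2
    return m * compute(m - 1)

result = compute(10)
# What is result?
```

compute(10) = 10 * 9 * 8 * 7 * 6 * 5 * 4 * 3 * 2 * 2 = 7257600

Answer: 7257600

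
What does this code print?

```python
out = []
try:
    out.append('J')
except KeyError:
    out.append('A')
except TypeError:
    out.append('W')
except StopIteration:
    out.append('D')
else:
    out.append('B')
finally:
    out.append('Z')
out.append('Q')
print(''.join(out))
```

Execution trace: 'J' (try body, no exception) → 'B' (else) → 'Z' (finally) → 'Q' (after the try/except). Output: JBZQ

Answer: JBZQ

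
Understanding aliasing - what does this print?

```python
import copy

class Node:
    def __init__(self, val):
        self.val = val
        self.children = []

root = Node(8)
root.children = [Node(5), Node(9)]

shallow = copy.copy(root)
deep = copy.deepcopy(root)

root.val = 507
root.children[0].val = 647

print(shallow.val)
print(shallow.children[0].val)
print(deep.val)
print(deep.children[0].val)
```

Key concept: deep copy with custom objects.
Step by step:
`root = Node(8)` → root = Node(val=8, children=[])
`root.children = [Node(5), Node(9)]` → root = Node(val=8, children=[Node(val=5, children=[]), Node(val=9, children=[])])
`shallow = copy.copy(root)` → shallow = Node(val=8, children=[Node(val=5, children=[]), Node(val=9, children=[])])
`deep = copy.deepcopy(root)` → deep = Node(val=8, children=[Node(val=5, children=[]), Node(val=9, children=[])])
`root.val = 507` → root = Node(val=507, children=[Node(val=5, children=[]), Node(val=9, children=[])])
`root.children[0].val = 647` → root = Node(val=507, children=[Node(val=647, children=[]), Node(val=9, children=[])]); shallow = Node(val=8, children=[Node(val=647, children=[]), Node(val=9, children=[])])
`print(shallow.val)` → prints 8
`print(shallow.children[0].val)` → prints 647
`print(deep.val)` → prints 8
`print(deep.children[0].val)` → prints 5

Answer:
8
647
8
5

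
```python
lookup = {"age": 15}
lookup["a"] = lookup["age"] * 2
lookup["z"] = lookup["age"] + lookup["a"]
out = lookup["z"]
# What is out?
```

Trace:
`lookup = {"age": 15}` → lookup = {'age': 15}
`lookup["a"] = lookup["age"] * 2` → lookup = {'age': 15, 'a': 30}
`lookup["z"] = lookup["age"] + lookup["a"]` → lookup = {'age': 15, 'a': 30, 'z': 45}
`out = lookup["z"]` → out = 45
So out = 45

Answer: 45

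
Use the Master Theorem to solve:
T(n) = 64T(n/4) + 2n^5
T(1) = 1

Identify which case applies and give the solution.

a=64, b=4, f(n)=2n^5. log_4(64) = 3. Since c=5 > 3 and the regularity condition holds (64(n/4)^5 = (64/4^5)n^5 with 64/4^5 < 1), Case 3 applies: T(n) = Θ(f(n)) = O(n^5).

Answer: O(n^5) - Case 3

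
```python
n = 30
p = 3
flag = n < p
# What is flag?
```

Trace:
`n = 30` → n = 30
`p = 3` → p = 3
`flag = n < p` → flag = False
So flag = False

Answer: False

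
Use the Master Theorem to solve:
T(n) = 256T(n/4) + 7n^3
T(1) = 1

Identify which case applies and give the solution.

a=256, b=4, f(n)=7n^3. log_4(256) = 4. Since c=3 < 4, Case 1 applies: T(n) = Θ(n^log_b(a)) = O(n^4).

Answer: O(n^4) - Case 1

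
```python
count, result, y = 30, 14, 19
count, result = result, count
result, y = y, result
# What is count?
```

Trace:
`count, result, y = 30, 14, 19` → count = 30; result = 14; y = 19
`count, result = result, count` → count = 14; result = 30
`result, y = y, result` → result = 19; y = 30
So count = 14

Answer: 14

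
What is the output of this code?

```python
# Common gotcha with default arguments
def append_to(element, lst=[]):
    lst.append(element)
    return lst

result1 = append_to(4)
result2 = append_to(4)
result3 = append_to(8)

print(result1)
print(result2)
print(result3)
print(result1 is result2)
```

Key concept: mutable default argument gotcha.
Step by step:
`result1 = append_to(4)` → result1 = [4]
`result2 = append_to(4)` → result1 = [4, 4] (same object as result2); result2 = [4, 4] (same object as result1)
`result3 = append_to(8)` → result1 = [4, 4, 8] (same object as result2, result3); result2 = [4, 4, 8] (same object as result1, result3); result3 = [4, 4, 8] (same object as result1, result2)
`print(result1)` → prints [4, 4, 8]
`print(result2)` → prints [4, 4, 8]
`print(result3)` → prints [4, 4, 8]
`print(result1 is result2)` → prints True

Answer:
[4, 4, 8]
[4, 4, 8]
[4, 4, 8]
True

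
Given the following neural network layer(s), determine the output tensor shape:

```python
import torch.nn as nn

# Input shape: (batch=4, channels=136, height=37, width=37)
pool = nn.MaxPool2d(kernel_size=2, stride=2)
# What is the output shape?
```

Input: (4, 136, 37, 37) -> Output: (4, 136, 18, 18)

Answer: (4, 136, 18, 18)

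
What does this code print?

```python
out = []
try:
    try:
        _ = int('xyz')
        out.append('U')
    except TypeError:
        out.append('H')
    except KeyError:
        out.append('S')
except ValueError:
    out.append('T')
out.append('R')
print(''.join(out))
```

Execution trace: 'T' (outer except ValueError) → 'R' (after the try/except). Output: TR

Answer: TR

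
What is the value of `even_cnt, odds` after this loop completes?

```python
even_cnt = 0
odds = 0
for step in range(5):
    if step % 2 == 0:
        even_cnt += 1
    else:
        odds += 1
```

Count evens and odds in range(5)
`even_cnt, odds` takes the values: (0, 0) → (1, 0) → (1, 1) → (2, 1) → (2, 2) → (3, 2)

Answer: 3, 2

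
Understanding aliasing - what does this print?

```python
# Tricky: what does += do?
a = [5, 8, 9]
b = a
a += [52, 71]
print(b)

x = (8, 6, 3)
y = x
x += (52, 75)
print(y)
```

Key concept: += behavior differs for mutable vs immutable.
Step by step:
`a = [5, 8, 9]` → a = [5, 8, 9]
`b = a` → b = [5, 8, 9] (same object as a)
`a += [52, 71]` → a = [5, 8, 9, 52, 71] (same object as b); b = [5, 8, 9, 52, 71] (same object as a)
`print(b)` → prints [5, 8, 9, 52, 71]
`x = (8, 6, 3)` → x = (8, 6, 3)
`y = x` → y = (8, 6, 3)
`x += (52, 75)` → x = (8, 6, 3, 52, 75)
`print(y)` → prints (8, 6, 3)

Answer:
[5, 8, 9, 52, 71]
(8, 6, 3)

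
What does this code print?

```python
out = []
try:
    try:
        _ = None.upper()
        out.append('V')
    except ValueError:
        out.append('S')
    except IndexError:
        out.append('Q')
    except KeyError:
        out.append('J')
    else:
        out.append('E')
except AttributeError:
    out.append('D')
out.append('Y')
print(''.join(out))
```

Execution trace: 'D' (outer except AttributeError) → 'Y' (after the try/except). Output: DY

Answer: DY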